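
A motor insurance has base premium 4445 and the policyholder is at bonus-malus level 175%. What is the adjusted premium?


adjusted = base * BM_level / 100
= 4445 * 175 / 100
= 4445 * 1.75
= 7778.75


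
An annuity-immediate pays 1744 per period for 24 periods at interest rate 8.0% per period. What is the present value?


PV = PMT * (1 - (1+i)^(-n)) / i
= 1744 * (1 - (1+0.08)^(-24)) / 0.08
= 1744 * (1 - 0.157699) / 0.08
= 1744 * 10.528758
= 18362.1544


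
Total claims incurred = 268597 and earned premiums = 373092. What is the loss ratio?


Loss ratio = claims / premiums
= 268597 / 373092
= 0.7199


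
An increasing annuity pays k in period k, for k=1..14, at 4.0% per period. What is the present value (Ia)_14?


(Ia)_n = sum_{k=1}^{n} k * v^k, v = 1/(1+i)
v = 0.961538
Sum computed term by term:
(Ia)_14 = 72.5249


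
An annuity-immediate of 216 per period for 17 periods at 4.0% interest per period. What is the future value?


FV = PMT * ((1+i)^n - 1) / i
= 216 * ((1.04)^17 - 1) / 0.04
= 216 * (1.9479 - 1) / 0.04
= 5118.6627


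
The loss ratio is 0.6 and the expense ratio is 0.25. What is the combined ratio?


Combined ratio = loss ratio + expense ratio
= 0.6 + 0.25
= 0.85


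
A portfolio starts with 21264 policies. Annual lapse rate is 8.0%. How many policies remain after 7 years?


remaining = initial * (1 - lapse)^years
= 21264 * (1 - 0.08)^7
= 21264 * 0.557847
= 11862.0501


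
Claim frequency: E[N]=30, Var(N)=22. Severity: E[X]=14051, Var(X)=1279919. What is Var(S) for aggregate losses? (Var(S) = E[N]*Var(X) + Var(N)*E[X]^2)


Var(S) = E[N]*Var(X) + Var(N)*E[X]^2
= 30*1279919 + 22*14051^2
= 38397570 + 4343473222
= 4.3819e+09


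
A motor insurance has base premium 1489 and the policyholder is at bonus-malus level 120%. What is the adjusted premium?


adjusted = base * BM_level / 100
= 1489 * 120 / 100
= 1489 * 1.2
= 1786.8


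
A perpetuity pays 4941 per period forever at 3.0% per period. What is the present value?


PV = PMT / i
= 4941 / 0.03
= 164700.0


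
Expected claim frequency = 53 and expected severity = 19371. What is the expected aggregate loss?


E[S] = E[N] * E[X]
= 53 * 19371
= 1.0267e+06


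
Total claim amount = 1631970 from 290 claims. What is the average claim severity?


severity = total / number
= 1631970 / 290
= 5627.4828


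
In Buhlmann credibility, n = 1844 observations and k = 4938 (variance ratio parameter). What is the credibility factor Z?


Z = n / (n + k)
= 1844 / (1844 + 4938)
= 1844 / 6782
= 0.2719


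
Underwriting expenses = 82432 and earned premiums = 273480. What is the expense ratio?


Expense ratio = expenses / premiums
= 82432 / 273480
= 0.3014


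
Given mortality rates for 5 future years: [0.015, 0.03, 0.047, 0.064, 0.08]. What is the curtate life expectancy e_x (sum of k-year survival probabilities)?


e_x = sum_{k=1}^{n} k_p_x
k_p_x values:
  1_p_x = 0.985
  2_p_x = 0.95545
  3_p_x = 0.910544
  4_p_x = 0.852269
  5_p_x = 0.784088
e_x = 4.4874


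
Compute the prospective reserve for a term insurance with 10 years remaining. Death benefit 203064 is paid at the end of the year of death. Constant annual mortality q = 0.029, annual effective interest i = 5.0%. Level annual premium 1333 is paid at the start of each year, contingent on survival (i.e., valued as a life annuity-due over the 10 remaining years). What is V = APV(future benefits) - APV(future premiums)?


v = 1/(1+i) = 0.952381
APV(future benefits) per unit = sum_{k=0}^{9} k_p_x * q * v^(k+1) = 0.199181
APV(future benefits) = 203064 * 0.199181 = 40446.503
Life annuity-due factor ä_{x:10} = sum_{k=0}^{9} k_p_x * v^k = 7.211728
APV(future premiums) = 1333 * 7.211728 = 9613.2335
V = 40446.503 - 9613.2335
= 30833.2695


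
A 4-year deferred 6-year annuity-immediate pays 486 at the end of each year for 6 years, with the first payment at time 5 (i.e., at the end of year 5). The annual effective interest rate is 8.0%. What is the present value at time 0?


PV at time 4 of the 6-year annuity-immediate:
a_n = 486 * (1-(1+0.08)^(-6))/0.08 = 2246.7195
Discount back 4 years to time 0:
PV = 2246.7195 * (1+0.08)^(-4)
= 2246.7195 * 0.73503
= 1651.4059


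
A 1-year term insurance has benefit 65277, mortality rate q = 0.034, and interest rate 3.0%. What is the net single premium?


NSP = benefit * q * v
v = 1/(1+i) = 0.970874
NSP = 65277 * 0.034 * 0.970874
= 2154.7748


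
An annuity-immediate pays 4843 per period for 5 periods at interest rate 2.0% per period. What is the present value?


PV = PMT * (1 - (1+i)^(-n)) / i
= 4843 * (1 - (1+0.02)^(-5)) / 0.02
= 4843 * (1 - 0.905731) / 0.02
= 4843 * 4.71346
= 22827.2844


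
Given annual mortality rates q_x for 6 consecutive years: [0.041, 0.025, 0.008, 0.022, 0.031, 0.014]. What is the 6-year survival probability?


p_k = 1 - q_k for each year
Survival = product of (1 - q_k)
= 0.959 * 0.975 * 0.992 * 0.978 * 0.969 * 0.986
= 0.8667


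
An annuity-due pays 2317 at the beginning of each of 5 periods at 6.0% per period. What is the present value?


PV_due = PMT * (1-(1+i)^(-n))/i * (1+i)
PV_immediate = 9760.0469
PV_due = 9760.0469 * 1.06
= 10345.6497


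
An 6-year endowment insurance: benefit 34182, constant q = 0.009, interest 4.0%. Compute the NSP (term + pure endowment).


Term component = 1578.4571
Pure endowment = 6_p_x * v^6 * benefit = 0.947201 * 0.790315 * 34182 = 25588.1779
NSP = 27166.635


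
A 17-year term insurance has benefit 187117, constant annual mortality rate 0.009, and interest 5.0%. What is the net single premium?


NSP = benefit * sum_{k=0}^{n-1} k_p_x * q * v^(k+1)
With constant q=0.009, v=0.952381
Sum = 0.09547
NSP = 187117 * 0.09547
= 17864.0942


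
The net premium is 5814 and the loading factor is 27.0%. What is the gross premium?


Gross = net * (1 + loading)
= 5814 * (1 + 0.27)
= 5814 * 1.27
= 7383.78


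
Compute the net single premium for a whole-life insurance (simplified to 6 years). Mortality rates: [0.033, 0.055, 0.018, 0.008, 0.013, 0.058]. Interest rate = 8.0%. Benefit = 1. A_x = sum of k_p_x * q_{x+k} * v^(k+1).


v = 0.925926
Year 0: k_p_x=1.0, q=0.033, term=0.030556
Year 1: k_p_x=0.967, q=0.055, term=0.045598
Year 2: k_p_x=0.913815, q=0.018, term=0.013057
Year 3: k_p_x=0.897366, q=0.008, term=0.005277
Year 4: k_p_x=0.890187, q=0.013, term=0.007876
Year 5: k_p_x=0.878615, q=0.058, term=0.032113
A_x = 0.1345


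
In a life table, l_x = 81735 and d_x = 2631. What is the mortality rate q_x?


q_x = d_x / l_x
= 2631 / 81735
= 0.0322


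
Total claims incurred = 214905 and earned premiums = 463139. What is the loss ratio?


Loss ratio = claims / premiums
= 214905 / 463139
= 0.464


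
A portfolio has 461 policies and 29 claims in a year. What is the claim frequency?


frequency = claims / policies
= 29 / 461
= 0.0629


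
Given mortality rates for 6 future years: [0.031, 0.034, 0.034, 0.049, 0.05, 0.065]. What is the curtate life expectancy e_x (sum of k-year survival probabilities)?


e_x = sum_{k=1}^{n} k_p_x
k_p_x values:
  1_p_x = 0.969
  2_p_x = 0.936054
  3_p_x = 0.904228
  4_p_x = 0.859921
  5_p_x = 0.816925
  6_p_x = 0.763825
e_x = 5.25


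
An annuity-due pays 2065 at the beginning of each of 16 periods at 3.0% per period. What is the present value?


PV_due = PMT * (1-(1+i)^(-n))/i * (1+i)
PV_immediate = 25938.6757
PV_due = 25938.6757 * 1.03
= 26716.836


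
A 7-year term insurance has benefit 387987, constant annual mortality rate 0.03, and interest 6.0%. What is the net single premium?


NSP = benefit * sum_{k=0}^{n-1} k_p_x * q * v^(k+1)
With constant q=0.03, v=0.943396
Sum = 0.154215
NSP = 387987 * 0.154215
= 59833.449


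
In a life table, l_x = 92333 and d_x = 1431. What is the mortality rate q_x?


q_x = d_x / l_x
= 1431 / 92333
= 0.0155


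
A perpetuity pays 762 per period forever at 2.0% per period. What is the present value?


PV = PMT / i
= 762 / 0.02
= 38100.0


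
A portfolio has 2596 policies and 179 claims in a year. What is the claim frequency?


frequency = claims / policies
= 179 / 2596
= 0.069


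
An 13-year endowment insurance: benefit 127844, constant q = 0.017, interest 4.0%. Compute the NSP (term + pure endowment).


Term component = 19805.0619
Pure endowment = 13_p_x * v^13 * benefit = 0.800195 * 0.600574 * 127844 = 61438.7925
NSP = 81243.8544


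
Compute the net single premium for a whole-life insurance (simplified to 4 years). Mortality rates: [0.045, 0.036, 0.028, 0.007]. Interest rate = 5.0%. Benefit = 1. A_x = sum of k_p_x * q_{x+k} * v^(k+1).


v = 0.952381
Year 0: k_p_x=1.0, q=0.045, term=0.042857
Year 1: k_p_x=0.955, q=0.036, term=0.031184
Year 2: k_p_x=0.92062, q=0.028, term=0.022267
Year 3: k_p_x=0.894843, q=0.007, term=0.005153
A_x = 0.1015


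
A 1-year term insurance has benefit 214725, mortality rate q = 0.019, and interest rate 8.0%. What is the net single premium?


NSP = benefit * q * v
v = 1/(1+i) = 0.925926
NSP = 214725 * 0.019 * 0.925926
= 3777.5694


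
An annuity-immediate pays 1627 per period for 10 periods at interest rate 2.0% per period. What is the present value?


PV = PMT * (1 - (1+i)^(-n)) / i
= 1627 * (1 - (1+0.02)^(-10)) / 0.02
= 1627 * (1 - 0.820348) / 0.02
= 1627 * 8.982585
= 14614.6658


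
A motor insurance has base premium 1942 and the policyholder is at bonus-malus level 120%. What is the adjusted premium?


adjusted = base * BM_level / 100
= 1942 * 120 / 100
= 1942 * 1.2
= 2330.4


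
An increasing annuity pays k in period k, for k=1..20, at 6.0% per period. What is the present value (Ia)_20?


(Ia)_n = sum_{k=1}^{n} k * v^k, v = 1/(1+i)
v = 0.943396
Sum computed term by term:
(Ia)_20 = 98.7004


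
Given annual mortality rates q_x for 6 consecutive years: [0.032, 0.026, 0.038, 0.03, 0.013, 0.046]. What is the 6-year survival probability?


p_k = 1 - q_k for each year
Survival = product of (1 - q_k)
= 0.968 * 0.974 * 0.962 * 0.97 * 0.987 * 0.954
= 0.8284


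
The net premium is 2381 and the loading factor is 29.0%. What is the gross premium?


Gross = net * (1 + loading)
= 2381 * (1 + 0.29)
= 2381 * 1.29
= 3071.49


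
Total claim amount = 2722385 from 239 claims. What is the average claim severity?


severity = total / number
= 2722385 / 239
= 11390.7322


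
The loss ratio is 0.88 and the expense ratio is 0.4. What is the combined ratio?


Combined ratio = loss ratio + expense ratio
= 0.88 + 0.4
= 1.28


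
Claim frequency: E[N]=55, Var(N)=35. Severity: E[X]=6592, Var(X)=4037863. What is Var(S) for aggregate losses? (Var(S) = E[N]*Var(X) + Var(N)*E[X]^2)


Var(S) = E[N]*Var(X) + Var(N)*E[X]^2
= 55*4037863 + 35*6592^2
= 222082465 + 1520906240
= 1.7430e+09


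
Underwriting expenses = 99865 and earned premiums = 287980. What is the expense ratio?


Expense ratio = expenses / premiums
= 99865 / 287980
= 0.3468


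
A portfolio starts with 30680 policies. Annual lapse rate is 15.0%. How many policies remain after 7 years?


remaining = initial * (1 - lapse)^years
= 30680 * (1 - 0.15)^7
= 30680 * 0.320577
= 9835.3051


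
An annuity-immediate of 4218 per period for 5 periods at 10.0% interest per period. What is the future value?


FV = PMT * ((1+i)^n - 1) / i
= 4218 * ((1.1)^5 - 1) / 0.1
= 4218 * (1.61051 - 1) / 0.1
= 25751.3118


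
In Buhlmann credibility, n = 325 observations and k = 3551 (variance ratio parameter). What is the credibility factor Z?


Z = n / (n + k)
= 325 / (325 + 3551)
= 325 / 3876
= 0.0838


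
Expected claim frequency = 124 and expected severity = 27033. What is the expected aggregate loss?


E[S] = E[N] * E[X]
= 124 * 27033
= 3.3521e+06


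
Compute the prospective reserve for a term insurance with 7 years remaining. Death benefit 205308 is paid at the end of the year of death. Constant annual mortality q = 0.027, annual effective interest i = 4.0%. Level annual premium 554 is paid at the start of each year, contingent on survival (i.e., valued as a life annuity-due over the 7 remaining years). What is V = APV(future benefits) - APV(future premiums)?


v = 1/(1+i) = 0.961538
APV(future benefits) per unit = sum_{k=0}^{6} k_p_x * q * v^(k+1) = 0.150145
APV(future benefits) = 205308 * 0.150145 = 30826.0224
Life annuity-due factor ä_{x:7} = sum_{k=0}^{6} k_p_x * v^k = 5.783373
APV(future premiums) = 554 * 5.783373 = 3203.9886
V = 30826.0224 - 3203.9886
= 27622.0339


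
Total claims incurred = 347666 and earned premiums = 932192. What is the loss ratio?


Loss ratio = claims / premiums
= 347666 / 932192
= 0.373


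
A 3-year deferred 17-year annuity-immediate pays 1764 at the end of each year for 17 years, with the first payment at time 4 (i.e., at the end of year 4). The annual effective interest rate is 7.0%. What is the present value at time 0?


PV at time 3 of the 17-year annuity-immediate:
a_n = 1764 * (1-(1+0.07)^(-17))/0.07 = 17222.3254
Discount back 3 years to time 0:
PV = 17222.3254 * (1+0.07)^(-3)
= 17222.3254 * 0.816298
= 14058.5476


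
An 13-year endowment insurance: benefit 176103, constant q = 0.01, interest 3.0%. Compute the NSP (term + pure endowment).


Term component = 17718.202
Pure endowment = 13_p_x * v^13 * benefit = 0.877521 * 0.680951 * 176103 = 105230.1921
NSP = 122948.394


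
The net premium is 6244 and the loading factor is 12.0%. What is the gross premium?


Gross = net * (1 + loading)
= 6244 * (1 + 0.12)
= 6244 * 1.12
= 6993.28


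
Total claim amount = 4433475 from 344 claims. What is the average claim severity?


severity = total / number
= 4433475 / 344
= 12888.0087


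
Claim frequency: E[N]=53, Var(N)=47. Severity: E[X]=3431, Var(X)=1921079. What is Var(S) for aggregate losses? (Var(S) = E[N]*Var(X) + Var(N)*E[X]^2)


Var(S) = E[N]*Var(X) + Var(N)*E[X]^2
= 53*1921079 + 47*3431^2
= 101817187 + 553272767
= 6.5509e+08


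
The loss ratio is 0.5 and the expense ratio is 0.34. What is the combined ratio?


Combined ratio = loss ratio + expense ratio
= 0.5 + 0.34
= 0.84


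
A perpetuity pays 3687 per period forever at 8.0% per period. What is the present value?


PV = PMT / i
= 3687 / 0.08
= 46087.5


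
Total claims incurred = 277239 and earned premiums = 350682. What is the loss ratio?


Loss ratio = claims / premiums
= 277239 / 350682
= 0.7906


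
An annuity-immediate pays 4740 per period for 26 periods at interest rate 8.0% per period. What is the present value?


PV = PMT * (1 - (1+i)^(-n)) / i
= 4740 * (1 - (1+0.08)^(-26)) / 0.08
= 4740 * (1 - 0.135202) / 0.08
= 4740 * 10.809978
= 51239.2955


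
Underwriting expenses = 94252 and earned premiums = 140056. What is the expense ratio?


Expense ratio = expenses / premiums
= 94252 / 140056
= 0.673


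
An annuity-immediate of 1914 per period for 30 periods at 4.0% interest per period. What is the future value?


FV = PMT * ((1+i)^n - 1) / i
= 1914 * ((1.04)^30 - 1) / 0.04
= 1914 * (3.243398 - 1) / 0.04
= 107346.5709


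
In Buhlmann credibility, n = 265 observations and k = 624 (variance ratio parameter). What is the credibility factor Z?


Z = n / (n + k)
= 265 / (265 + 624)
= 265 / 889
= 0.2981


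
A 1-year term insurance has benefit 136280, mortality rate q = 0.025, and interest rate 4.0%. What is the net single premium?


NSP = benefit * q * v
v = 1/(1+i) = 0.961538
NSP = 136280 * 0.025 * 0.961538
= 3275.9615


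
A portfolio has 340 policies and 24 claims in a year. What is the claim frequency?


frequency = claims / policies
= 24 / 340
= 0.0706


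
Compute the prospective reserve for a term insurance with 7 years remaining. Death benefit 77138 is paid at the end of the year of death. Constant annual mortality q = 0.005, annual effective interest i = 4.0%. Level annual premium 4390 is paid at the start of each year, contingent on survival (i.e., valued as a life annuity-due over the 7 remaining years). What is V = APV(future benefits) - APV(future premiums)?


v = 1/(1+i) = 0.961538
APV(future benefits) per unit = sum_{k=0}^{6} k_p_x * q * v^(k+1) = 0.029587
APV(future benefits) = 77138 * 0.029587 = 2282.2877
Life annuity-due factor ä_{x:7} = sum_{k=0}^{6} k_p_x * v^k = 6.154111
APV(future premiums) = 4390 * 6.154111 = 27016.5486
V = 2282.2877 - 27016.5486
= -24734.2609


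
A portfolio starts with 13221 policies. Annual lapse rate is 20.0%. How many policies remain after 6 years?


remaining = initial * (1 - lapse)^years
= 13221 * (1 - 0.2)^6
= 13221 * 0.262144
= 3465.8058


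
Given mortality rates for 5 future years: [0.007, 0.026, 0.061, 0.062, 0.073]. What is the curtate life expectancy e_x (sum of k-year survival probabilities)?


e_x = sum_{k=1}^{n} k_p_x
k_p_x values:
  1_p_x = 0.993
  2_p_x = 0.967182
  3_p_x = 0.908184
  4_p_x = 0.851876
  5_p_x = 0.78969
e_x = 4.5099


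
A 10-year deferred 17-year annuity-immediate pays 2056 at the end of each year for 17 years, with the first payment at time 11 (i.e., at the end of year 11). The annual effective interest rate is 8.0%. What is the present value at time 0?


PV at time 10 of the 17-year annuity-immediate:
a_n = 2056 * (1-(1+0.08)^(-17))/0.08 = 18754.0879
Discount back 10 years to time 0:
PV = 18754.0879 * (1+0.08)^(-10)
= 18754.0879 * 0.463193
= 8686.7714


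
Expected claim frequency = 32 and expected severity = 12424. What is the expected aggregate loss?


E[S] = E[N] * E[X]
= 32 * 12424
= 397568


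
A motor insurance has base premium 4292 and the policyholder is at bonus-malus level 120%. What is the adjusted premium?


adjusted = base * BM_level / 100
= 4292 * 120 / 100
= 4292 * 1.2
= 5150.4


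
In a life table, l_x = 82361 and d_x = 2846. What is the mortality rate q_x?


q_x = d_x / l_x
= 2846 / 82361
= 0.0346


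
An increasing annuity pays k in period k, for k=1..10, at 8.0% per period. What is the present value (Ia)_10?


(Ia)_n = sum_{k=1}^{n} k * v^k, v = 1/(1+i)
v = 0.925926
Sum computed term by term:
(Ia)_10 = 32.6869


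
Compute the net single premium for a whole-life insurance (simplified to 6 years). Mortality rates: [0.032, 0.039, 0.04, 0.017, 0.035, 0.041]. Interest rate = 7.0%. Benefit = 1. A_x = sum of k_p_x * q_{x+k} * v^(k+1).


v = 0.934579
Year 0: k_p_x=1.0, q=0.032, term=0.029907
Year 1: k_p_x=0.968, q=0.039, term=0.032974
Year 2: k_p_x=0.930248, q=0.04, term=0.030374
Year 3: k_p_x=0.893038, q=0.017, term=0.011582
Year 4: k_p_x=0.877856, q=0.035, term=0.021906
Year 5: k_p_x=0.847131, q=0.041, term=0.023144
A_x = 0.1499


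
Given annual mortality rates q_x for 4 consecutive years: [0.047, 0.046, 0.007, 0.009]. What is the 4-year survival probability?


p_k = 1 - q_k for each year
Survival = product of (1 - q_k)
= 0.953 * 0.954 * 0.993 * 0.991
= 0.8947


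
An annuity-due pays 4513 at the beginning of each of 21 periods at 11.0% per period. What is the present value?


PV_due = PMT * (1-(1+i)^(-n))/i * (1+i)
PV_immediate = 36442.7926
PV_due = 36442.7926 * 1.11
= 40451.4998


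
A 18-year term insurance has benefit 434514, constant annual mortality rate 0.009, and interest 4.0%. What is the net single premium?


NSP = benefit * sum_{k=0}^{n-1} k_p_x * q * v^(k+1)
With constant q=0.009, v=0.961538
Sum = 0.106624
NSP = 434514 * 0.106624
= 46329.4318


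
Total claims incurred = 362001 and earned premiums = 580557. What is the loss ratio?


Loss ratio = claims / premiums
= 362001 / 580557
= 0.6235


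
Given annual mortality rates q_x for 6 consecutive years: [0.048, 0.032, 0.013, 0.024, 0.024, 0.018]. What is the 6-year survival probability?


p_k = 1 - q_k for each year
Survival = product of (1 - q_k)
= 0.952 * 0.968 * 0.987 * 0.976 * 0.976 * 0.982
= 0.8508


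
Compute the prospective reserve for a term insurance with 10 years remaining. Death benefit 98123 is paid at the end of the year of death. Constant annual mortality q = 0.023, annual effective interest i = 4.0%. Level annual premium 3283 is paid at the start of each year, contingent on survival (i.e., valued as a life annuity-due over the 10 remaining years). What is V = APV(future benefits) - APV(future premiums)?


v = 1/(1+i) = 0.961538
APV(future benefits) per unit = sum_{k=0}^{9} k_p_x * q * v^(k+1) = 0.169646
APV(future benefits) = 98123 * 0.169646 = 16646.1382
Life annuity-due factor ä_{x:10} = sum_{k=0}^{9} k_p_x * v^k = 7.670933
APV(future premiums) = 3283 * 7.670933 = 25183.6726
V = 16646.1382 - 25183.6726
= -8537.5344


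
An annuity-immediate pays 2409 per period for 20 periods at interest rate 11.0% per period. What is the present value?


PV = PMT * (1 - (1+i)^(-n)) / i
= 2409 * (1 - (1+0.11)^(-20)) / 0.11
= 2409 * (1 - 0.124034) / 0.11
= 2409 * 7.963328
= 19183.6574


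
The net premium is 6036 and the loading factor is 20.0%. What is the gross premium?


Gross = net * (1 + loading)
= 6036 * (1 + 0.2)
= 6036 * 1.2
= 7243.2


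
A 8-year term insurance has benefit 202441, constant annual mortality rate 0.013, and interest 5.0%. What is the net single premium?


NSP = benefit * sum_{k=0}^{n-1} k_p_x * q * v^(k+1)
With constant q=0.013, v=0.952381
Sum = 0.080565
NSP = 202441 * 0.080565
= 16309.6874


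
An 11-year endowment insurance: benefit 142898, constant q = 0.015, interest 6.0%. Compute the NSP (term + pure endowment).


Term component = 15830.1878
Pure endowment = 11_p_x * v^11 * benefit = 0.846834 * 0.526788 * 142898 = 63747.0612
NSP = 79577.2489


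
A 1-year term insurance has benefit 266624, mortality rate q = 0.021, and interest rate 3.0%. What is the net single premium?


NSP = benefit * q * v
v = 1/(1+i) = 0.970874
NSP = 266624 * 0.021 * 0.970874
= 5436.0233


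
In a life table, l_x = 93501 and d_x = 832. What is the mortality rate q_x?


q_x = d_x / l_x
= 832 / 93501
= 0.0089


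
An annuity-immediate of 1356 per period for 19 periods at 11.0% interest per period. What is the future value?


FV = PMT * ((1+i)^n - 1) / i
= 1356 * ((1.11)^19 - 1) / 0.11
= 1356 * (7.263344 - 1) / 0.11
= 77209.9463


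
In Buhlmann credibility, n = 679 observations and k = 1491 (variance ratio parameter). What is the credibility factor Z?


Z = n / (n + k)
= 679 / (679 + 1491)
= 679 / 2170
= 0.3129


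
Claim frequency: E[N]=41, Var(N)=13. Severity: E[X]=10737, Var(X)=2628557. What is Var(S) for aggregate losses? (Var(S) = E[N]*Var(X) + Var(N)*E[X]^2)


Var(S) = E[N]*Var(X) + Var(N)*E[X]^2
= 41*2628557 + 13*10737^2
= 107770837 + 1498681197
= 1.6065e+09


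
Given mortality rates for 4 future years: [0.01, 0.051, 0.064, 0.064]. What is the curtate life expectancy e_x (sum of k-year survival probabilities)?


e_x = sum_{k=1}^{n} k_p_x
k_p_x values:
  1_p_x = 0.99
  2_p_x = 0.93951
  3_p_x = 0.879381
  4_p_x = 0.823101
e_x = 3.632


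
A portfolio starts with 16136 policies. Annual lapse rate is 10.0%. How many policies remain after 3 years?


remaining = initial * (1 - lapse)^years
= 16136 * (1 - 0.1)^3
= 16136 * 0.729
= 11763.144


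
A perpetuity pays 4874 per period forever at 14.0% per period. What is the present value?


PV = PMT / i
= 4874 / 0.14
= 34814.2857


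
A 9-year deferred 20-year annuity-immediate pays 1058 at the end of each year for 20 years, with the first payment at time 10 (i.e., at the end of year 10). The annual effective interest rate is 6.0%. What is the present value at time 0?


PV at time 9 of the 20-year annuity-immediate:
a_n = 1058 * (1-(1+0.06)^(-20))/0.06 = 12135.1766
Discount back 9 years to time 0:
PV = 12135.1766 * (1+0.06)^(-9)
= 12135.1766 * 0.591898
= 7182.7924


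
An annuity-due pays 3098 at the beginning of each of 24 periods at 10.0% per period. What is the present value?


PV_due = PMT * (1-(1+i)^(-n))/i * (1+i)
PV_immediate = 27834.737
PV_due = 27834.737 * 1.1
= 30618.2107


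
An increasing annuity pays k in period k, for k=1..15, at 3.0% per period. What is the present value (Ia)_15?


(Ia)_n = sum_{k=1}^{n} k * v^k, v = 1/(1+i)
v = 0.970874
Sum computed term by term:
(Ia)_15 = 88.9381


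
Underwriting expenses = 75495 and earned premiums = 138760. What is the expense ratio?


Expense ratio = expenses / premiums
= 75495 / 138760
= 0.5441


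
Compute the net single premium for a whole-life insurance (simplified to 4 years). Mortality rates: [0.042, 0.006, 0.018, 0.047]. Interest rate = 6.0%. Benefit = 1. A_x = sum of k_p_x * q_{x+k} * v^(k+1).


v = 0.943396
Year 0: k_p_x=1.0, q=0.042, term=0.039623
Year 1: k_p_x=0.958, q=0.006, term=0.005116
Year 2: k_p_x=0.952252, q=0.018, term=0.014392
Year 3: k_p_x=0.935111, q=0.047, term=0.034813
A_x = 0.0939


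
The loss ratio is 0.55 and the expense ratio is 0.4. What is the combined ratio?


Combined ratio = loss ratio + expense ratio
= 0.55 + 0.4
= 0.95


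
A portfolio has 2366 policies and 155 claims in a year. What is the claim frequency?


frequency = claims / policies
= 155 / 2366
= 0.0655


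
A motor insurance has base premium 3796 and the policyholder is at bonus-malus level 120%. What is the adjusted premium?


adjusted = base * BM_level / 100
= 3796 * 120 / 100
= 3796 * 1.2
= 4555.2


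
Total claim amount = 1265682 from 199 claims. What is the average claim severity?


severity = total / number
= 1265682 / 199
= 6360.2111


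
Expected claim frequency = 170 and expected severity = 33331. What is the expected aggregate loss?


E[S] = E[N] * E[X]
= 170 * 33331
= 5.6663e+06


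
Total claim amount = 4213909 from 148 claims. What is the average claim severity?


severity = total / number
= 4213909 / 148
= 28472.3581


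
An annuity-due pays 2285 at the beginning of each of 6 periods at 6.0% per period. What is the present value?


PV_due = PMT * (1-(1+i)^(-n))/i * (1+i)
PV_immediate = 11236.0861
PV_due = 11236.0861 * 1.06
= 11910.2513


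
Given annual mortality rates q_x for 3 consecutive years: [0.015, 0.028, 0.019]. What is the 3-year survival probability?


p_k = 1 - q_k for each year
Survival = product of (1 - q_k)
= 0.985 * 0.972 * 0.981
= 0.9392


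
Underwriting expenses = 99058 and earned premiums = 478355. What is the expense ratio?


Expense ratio = expenses / premiums
= 99058 / 478355
= 0.2071


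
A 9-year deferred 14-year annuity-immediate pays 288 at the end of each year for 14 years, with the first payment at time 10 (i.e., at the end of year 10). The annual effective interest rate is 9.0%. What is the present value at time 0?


PV at time 9 of the 14-year annuity-immediate:
a_n = 288 * (1-(1+0.09)^(-14))/0.09 = 2242.4113
Discount back 9 years to time 0:
PV = 2242.4113 * (1+0.09)^(-9)
= 2242.4113 * 0.460428
= 1032.4685


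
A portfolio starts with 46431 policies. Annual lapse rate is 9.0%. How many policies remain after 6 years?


remaining = initial * (1 - lapse)^years
= 46431 * (1 - 0.09)^6
= 46431 * 0.567869
= 26366.7372


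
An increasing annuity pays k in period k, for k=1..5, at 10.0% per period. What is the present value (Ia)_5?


(Ia)_n = sum_{k=1}^{n} k * v^k, v = 1/(1+i)
v = 0.909091
Sum computed term by term:
(Ia)_5 = 10.6526


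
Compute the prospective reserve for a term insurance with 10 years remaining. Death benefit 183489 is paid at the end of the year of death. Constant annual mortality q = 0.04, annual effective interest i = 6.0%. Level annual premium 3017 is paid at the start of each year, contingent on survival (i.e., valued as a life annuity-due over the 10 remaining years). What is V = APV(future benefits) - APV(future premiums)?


v = 1/(1+i) = 0.943396
APV(future benefits) per unit = sum_{k=0}^{9} k_p_x * q * v^(k+1) = 0.251504
APV(future benefits) = 183489 * 0.251504 = 46148.2856
Life annuity-due factor ä_{x:10} = sum_{k=0}^{9} k_p_x * v^k = 6.664866
APV(future premiums) = 3017 * 6.664866 = 20107.9002
V = 46148.2856 - 20107.9002
= 26040.3854


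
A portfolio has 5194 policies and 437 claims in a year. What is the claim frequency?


frequency = claims / policies
= 437 / 5194
= 0.0841


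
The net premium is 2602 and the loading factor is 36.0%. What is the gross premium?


Gross = net * (1 + loading)
= 2602 * (1 + 0.36)
= 2602 * 1.36
= 3538.72


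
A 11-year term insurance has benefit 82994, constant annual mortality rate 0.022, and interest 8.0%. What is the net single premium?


NSP = benefit * sum_{k=0}^{n-1} k_p_x * q * v^(k+1)
With constant q=0.022, v=0.925926
Sum = 0.143261
NSP = 82994 * 0.143261
= 11889.8249


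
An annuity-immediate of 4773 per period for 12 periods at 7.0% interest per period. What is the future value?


FV = PMT * ((1+i)^n - 1) / i
= 4773 * ((1.07)^12 - 1) / 0.07
= 4773 * (2.252192 - 1) / 0.07
= 85381.5779


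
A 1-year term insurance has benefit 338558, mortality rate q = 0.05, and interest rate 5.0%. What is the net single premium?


NSP = benefit * q * v
v = 1/(1+i) = 0.952381
NSP = 338558 * 0.05 * 0.952381
= 16121.8095


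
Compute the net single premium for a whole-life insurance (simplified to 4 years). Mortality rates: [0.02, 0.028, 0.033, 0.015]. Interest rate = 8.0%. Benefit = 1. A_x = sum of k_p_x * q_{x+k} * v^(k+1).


v = 0.925926
Year 0: k_p_x=1.0, q=0.02, term=0.018519
Year 1: k_p_x=0.98, q=0.028, term=0.023525
Year 2: k_p_x=0.95256, q=0.033, term=0.024954
Year 3: k_p_x=0.921126, q=0.015, term=0.010156
A_x = 0.0772


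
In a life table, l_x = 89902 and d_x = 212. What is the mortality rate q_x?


q_x = d_x / l_x
= 212 / 89902
= 0.0024


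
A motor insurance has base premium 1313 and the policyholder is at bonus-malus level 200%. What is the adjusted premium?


adjusted = base * BM_level / 100
= 1313 * 200 / 100
= 1313 * 2.0
= 2626.0


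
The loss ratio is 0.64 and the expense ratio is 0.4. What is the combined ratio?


Combined ratio = loss ratio + expense ratio
= 0.64 + 0.4
= 1.04


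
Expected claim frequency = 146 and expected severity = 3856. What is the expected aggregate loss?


E[S] = E[N] * E[X]
= 146 * 3856
= 562976


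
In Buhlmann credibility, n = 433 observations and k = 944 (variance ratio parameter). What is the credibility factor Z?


Z = n / (n + k)
= 433 / (433 + 944)
= 433 / 1377
= 0.3145


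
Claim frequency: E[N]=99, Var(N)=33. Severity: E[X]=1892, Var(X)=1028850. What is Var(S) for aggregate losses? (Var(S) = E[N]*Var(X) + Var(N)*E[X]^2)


Var(S) = E[N]*Var(X) + Var(N)*E[X]^2
= 99*1028850 + 33*1892^2
= 101856150 + 118128912
= 2.1999e+08


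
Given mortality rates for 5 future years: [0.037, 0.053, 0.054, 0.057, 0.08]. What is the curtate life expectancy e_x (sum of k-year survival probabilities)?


e_x = sum_{k=1}^{n} k_p_x
k_p_x values:
  1_p_x = 0.963
  2_p_x = 0.911961
  3_p_x = 0.862715
  4_p_x = 0.81354
  5_p_x = 0.748457
e_x = 4.2997


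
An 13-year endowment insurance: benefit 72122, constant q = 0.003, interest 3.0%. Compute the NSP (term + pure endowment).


Term component = 2262.8799
Pure endowment = 13_p_x * v^13 * benefit = 0.961694 * 0.680951 * 72122 = 47230.3211
NSP = 49493.201


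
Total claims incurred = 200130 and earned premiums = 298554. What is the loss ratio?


Loss ratio = claims / premiums
= 200130 / 298554
= 0.6703


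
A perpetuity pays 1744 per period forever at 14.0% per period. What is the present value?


PV = PMT / i
= 1744 / 0.14
= 12457.1429


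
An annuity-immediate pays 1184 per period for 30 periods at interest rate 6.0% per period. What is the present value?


PV = PMT * (1 - (1+i)^(-n)) / i
= 1184 * (1 - (1+0.06)^(-30)) / 0.06
= 1184 * (1 - 0.17411) / 0.06
= 1184 * 13.764831
= 16297.5601


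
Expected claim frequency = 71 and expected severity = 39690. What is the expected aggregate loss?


E[S] = E[N] * E[X]
= 71 * 39690
= 2.8180e+06


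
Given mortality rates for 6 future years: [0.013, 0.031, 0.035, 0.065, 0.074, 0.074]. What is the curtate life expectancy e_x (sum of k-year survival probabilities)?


e_x = sum_{k=1}^{n} k_p_x
k_p_x values:
  1_p_x = 0.987
  2_p_x = 0.956403
  3_p_x = 0.922929
  4_p_x = 0.862939
  5_p_x = 0.799081
  6_p_x = 0.739949
e_x = 5.2683


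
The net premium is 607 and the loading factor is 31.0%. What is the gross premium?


Gross = net * (1 + loading)
= 607 * (1 + 0.31)
= 607 * 1.31
= 795.17


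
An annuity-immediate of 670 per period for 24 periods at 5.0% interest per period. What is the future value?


FV = PMT * ((1+i)^n - 1) / i
= 670 * ((1.05)^24 - 1) / 0.05
= 670 * (3.2251 - 1) / 0.05
= 29816.3392


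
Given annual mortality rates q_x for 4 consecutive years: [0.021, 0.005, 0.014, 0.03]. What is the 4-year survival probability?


p_k = 1 - q_k for each year
Survival = product of (1 - q_k)
= 0.979 * 0.995 * 0.986 * 0.97
= 0.9317


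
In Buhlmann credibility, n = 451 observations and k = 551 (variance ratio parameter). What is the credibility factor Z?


Z = n / (n + k)
= 451 / (451 + 551)
= 451 / 1002
= 0.4501


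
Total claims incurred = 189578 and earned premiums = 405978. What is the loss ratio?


Loss ratio = claims / premiums
= 189578 / 405978
= 0.467


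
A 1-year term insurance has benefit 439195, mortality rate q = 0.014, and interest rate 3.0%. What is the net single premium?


NSP = benefit * q * v
v = 1/(1+i) = 0.970874
NSP = 439195 * 0.014 * 0.970874
= 5969.6408


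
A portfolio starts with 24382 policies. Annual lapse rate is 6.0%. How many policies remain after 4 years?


remaining = initial * (1 - lapse)^years
= 24382 * (1 - 0.06)^4
= 24382 * 0.780749
= 19036.2211


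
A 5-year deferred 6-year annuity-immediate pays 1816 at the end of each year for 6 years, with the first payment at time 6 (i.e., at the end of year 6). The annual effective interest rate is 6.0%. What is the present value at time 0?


PV at time 5 of the 6-year annuity-immediate:
a_n = 1816 * (1-(1+0.06)^(-6))/0.06 = 8929.861
Discount back 5 years to time 0:
PV = 8929.861 * (1+0.06)^(-5)
= 8929.861 * 0.747258
= 6672.9116


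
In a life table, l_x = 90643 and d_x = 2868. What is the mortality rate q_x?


q_x = d_x / l_x
= 2868 / 90643
= 0.0316


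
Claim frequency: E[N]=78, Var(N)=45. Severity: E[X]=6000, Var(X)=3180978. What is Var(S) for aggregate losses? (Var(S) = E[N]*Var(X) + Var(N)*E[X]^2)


Var(S) = E[N]*Var(X) + Var(N)*E[X]^2
= 78*3180978 + 45*6000^2
= 248116284 + 1620000000
= 1.8681e+09


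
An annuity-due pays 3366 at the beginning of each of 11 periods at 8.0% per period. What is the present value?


PV_due = PMT * (1-(1+i)^(-n))/i * (1+i)
PV_immediate = 24029.7537
PV_due = 24029.7537 * 1.08
= 25952.134


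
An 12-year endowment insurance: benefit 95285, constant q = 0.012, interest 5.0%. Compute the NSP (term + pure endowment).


Term component = 9557.9043
Pure endowment = 12_p_x * v^12 * benefit = 0.865134 * 0.556837 * 95285 = 45902.4942
NSP = 55460.3986


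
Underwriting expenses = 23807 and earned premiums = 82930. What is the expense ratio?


Expense ratio = expenses / premiums
= 23807 / 82930
= 0.2871


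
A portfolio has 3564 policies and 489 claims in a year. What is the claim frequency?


frequency = claims / policies
= 489 / 3564
= 0.1372


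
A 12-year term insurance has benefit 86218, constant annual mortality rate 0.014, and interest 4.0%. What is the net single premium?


NSP = benefit * sum_{k=0}^{n-1} k_p_x * q * v^(k+1)
With constant q=0.014, v=0.961538
Sum = 0.122531
NSP = 86218 * 0.122531
= 10564.4076


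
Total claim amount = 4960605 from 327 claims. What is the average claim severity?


severity = total / number
= 4960605 / 327
= 15170.0459


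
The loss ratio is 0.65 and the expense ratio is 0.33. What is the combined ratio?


Combined ratio = loss ratio + expense ratio
= 0.65 + 0.33
= 0.98


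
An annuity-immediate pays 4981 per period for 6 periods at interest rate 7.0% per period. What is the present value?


PV = PMT * (1 - (1+i)^(-n)) / i
= 4981 * (1 - (1+0.07)^(-6)) / 0.07
= 4981 * (1 - 0.666342) / 0.07
= 4981 * 4.76654
= 23742.134


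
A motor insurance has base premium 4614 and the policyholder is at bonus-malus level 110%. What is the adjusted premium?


adjusted = base * BM_level / 100
= 4614 * 110 / 100
= 4614 * 1.1
= 5075.4


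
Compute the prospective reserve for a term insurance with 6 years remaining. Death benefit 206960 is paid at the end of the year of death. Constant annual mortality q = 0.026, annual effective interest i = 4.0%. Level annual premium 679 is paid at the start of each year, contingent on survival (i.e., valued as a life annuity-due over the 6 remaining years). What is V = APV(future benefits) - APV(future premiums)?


v = 1/(1+i) = 0.961538
APV(future benefits) per unit = sum_{k=0}^{5} k_p_x * q * v^(k+1) = 0.128122
APV(future benefits) = 206960 * 0.128122 = 26516.1643
Life annuity-due factor ä_{x:6} = sum_{k=0}^{5} k_p_x * v^k = 5.124887
APV(future premiums) = 679 * 5.124887 = 3479.7981
V = 26516.1643 - 3479.7981
= 23036.3662


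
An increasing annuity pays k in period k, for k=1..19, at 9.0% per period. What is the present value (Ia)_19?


(Ia)_n = sum_{k=1}^{n} k * v^k, v = 1/(1+i)
v = 0.917431
Sum computed term by term:
(Ia)_19 = 67.3369


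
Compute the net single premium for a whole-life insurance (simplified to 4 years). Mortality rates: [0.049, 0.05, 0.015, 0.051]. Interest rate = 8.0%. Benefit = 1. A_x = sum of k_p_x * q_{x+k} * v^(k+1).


v = 0.925926
Year 0: k_p_x=1.0, q=0.049, term=0.04537
Year 1: k_p_x=0.951, q=0.05, term=0.040766
Year 2: k_p_x=0.90345, q=0.015, term=0.010758
Year 3: k_p_x=0.889898, q=0.051, term=0.033359
A_x = 0.1303


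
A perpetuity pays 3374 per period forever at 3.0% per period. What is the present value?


PV = PMT / i
= 3374 / 0.03
= 112466.6667


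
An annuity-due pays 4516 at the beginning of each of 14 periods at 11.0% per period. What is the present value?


PV_due = PMT * (1-(1+i)^(-n))/i * (1+i)
PV_immediate = 31530.1034
PV_due = 31530.1034 * 1.11
= 34998.4147


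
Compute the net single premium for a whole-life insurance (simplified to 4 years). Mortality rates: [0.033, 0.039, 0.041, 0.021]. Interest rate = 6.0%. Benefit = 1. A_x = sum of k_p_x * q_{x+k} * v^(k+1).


v = 0.943396
Year 0: k_p_x=1.0, q=0.033, term=0.031132
Year 1: k_p_x=0.967, q=0.039, term=0.033564
Year 2: k_p_x=0.929287, q=0.041, term=0.03199
Year 3: k_p_x=0.891186, q=0.021, term=0.014824
A_x = 0.1115


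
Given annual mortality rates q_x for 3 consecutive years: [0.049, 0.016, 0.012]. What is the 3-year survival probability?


p_k = 1 - q_k for each year
Survival = product of (1 - q_k)
= 0.951 * 0.984 * 0.988
= 0.9246


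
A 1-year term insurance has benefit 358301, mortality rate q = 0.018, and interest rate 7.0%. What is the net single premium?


NSP = benefit * q * v
v = 1/(1+i) = 0.934579
NSP = 358301 * 0.018 * 0.934579
= 6027.4935


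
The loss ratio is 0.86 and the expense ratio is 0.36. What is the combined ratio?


Combined ratio = loss ratio + expense ratio
= 0.86 + 0.36
= 1.22


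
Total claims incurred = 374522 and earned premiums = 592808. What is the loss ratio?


Loss ratio = claims / premiums
= 374522 / 592808
= 0.6318


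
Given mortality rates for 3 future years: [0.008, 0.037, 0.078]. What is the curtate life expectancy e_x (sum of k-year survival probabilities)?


e_x = sum_{k=1}^{n} k_p_x
k_p_x values:
  1_p_x = 0.992
  2_p_x = 0.955296
  3_p_x = 0.880783
e_x = 2.8281


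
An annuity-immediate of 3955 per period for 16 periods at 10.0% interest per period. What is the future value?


FV = PMT * ((1+i)^n - 1) / i
= 3955 * ((1.1)^16 - 1) / 0.1
= 3955 * (4.594973 - 1) / 0.1
= 142181.1816


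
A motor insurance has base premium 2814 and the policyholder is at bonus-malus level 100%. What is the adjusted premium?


adjusted = base * BM_level / 100
= 2814 * 100 / 100
= 2814 * 1.0
= 2814.0
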